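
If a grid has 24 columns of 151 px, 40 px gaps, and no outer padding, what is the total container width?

4544 px

Summing: 3624 + 920 = 4544 px.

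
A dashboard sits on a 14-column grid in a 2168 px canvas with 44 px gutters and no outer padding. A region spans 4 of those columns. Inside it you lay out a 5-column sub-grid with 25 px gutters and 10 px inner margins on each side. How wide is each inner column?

93.6 px

14c + 13·44 = 2168 → 14c = 1596 → c = 114 px.
4-column span = 4·114 + 3·44 = 588 px.
Inner content = 588 − 2·10 = 568 px.
Subtracting 4 gutters of 25 leaves 468 for 5 columns, so d = 93.6 px.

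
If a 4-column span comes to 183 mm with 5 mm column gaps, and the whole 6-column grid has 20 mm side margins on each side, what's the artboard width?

317 mm

4 columns + 3 column gaps: 4c + 3·5 = 183.
4c = 183 − 15 = 168, so c = 42 mm.
Artboard = 2·20 + 6·42 + 5·5 = 40 + 252 + 25 = 317 mm.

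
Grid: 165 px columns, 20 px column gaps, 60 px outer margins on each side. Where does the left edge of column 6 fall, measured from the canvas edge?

985 px

Before column 6: the margin + 5 columns + 5 column gaps.
Offset = 60 + 5·(165 + 20) = 60 + 925 = 985 px.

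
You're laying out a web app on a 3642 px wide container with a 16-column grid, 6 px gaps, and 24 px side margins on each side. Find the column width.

219 px

Inside the margins: 3642 − 48 = 3594 px.
3594 − 15·6 = 3504; ÷16 gives c = 219 px.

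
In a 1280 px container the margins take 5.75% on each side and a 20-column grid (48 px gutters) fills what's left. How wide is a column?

11.04 px

1280 × (1 − 2·5.75%) = 1280 × 88.5% = 1132.8 px for the columns.
Subtracting 19 gutters of 48 leaves 220.8 for 20 columns, so c = 11.04 px.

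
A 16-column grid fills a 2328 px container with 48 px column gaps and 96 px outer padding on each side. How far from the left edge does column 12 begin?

Take off 192 px of margins, leaving 2136 px.
16c + 15·48 = 2136 → 16c = 1416 → c = 88.5 px.
Each column+gutter stride is 136.5 px; 11 of them past the 96 px margin is 96 + 1501.5 = 1597.5 px.

1597.5 px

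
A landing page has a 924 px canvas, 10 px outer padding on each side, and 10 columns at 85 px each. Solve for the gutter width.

6 px

Subtract both margins: 924 − 2·10 = 904 px.
Columns use 850 px, leaving 54 px across 9 gutters = 6 px each.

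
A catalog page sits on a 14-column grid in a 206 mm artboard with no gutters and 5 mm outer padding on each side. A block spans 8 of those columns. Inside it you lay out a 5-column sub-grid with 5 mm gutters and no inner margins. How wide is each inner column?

18.4 mm

Outer content = 206 − 2·5 = 196 mm.
14c = 196 → c = 14 mm.
8-column span = 8·14 = 112 mm.
112 − 4·5 = 92; ÷5 gives d = 18.4 mm.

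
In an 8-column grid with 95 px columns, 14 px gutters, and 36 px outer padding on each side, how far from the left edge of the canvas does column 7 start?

690 px

Column 7 starts at margin + 6·(column + gutter) = 36 + 6·109 = 690 px.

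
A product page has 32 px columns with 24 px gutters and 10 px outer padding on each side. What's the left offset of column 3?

122 px

Before column 3: the margin + 2 columns + 2 gutters.
Offset = 10 + 2·(32 + 24) = 10 + 112 = 122 px.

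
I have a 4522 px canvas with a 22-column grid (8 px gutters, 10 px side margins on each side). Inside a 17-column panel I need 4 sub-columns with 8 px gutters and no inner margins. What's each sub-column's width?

863.25 px

Take off 20 px of margins, leaving 4502 px.
22 columns + 21 gutters: 22c + 21·8 = 4502.
22c = 4502 − 168 = 4334, so c = 197 px.
17 columns plus 16 gutters: 3349 + 128 = 3477 px.
4d + 3·8 = 3477 → 4d = 3453 → d = 863.25 px.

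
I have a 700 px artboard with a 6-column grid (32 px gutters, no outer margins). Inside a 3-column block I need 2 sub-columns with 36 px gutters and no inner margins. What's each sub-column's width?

149 px

700 − 5·32 = 540; ÷6 gives c = 90 px.
Span of 3: 3·90 + 2·32 = 270 + 64 = 334 px.
2d + 1·36 = 334 → 2d = 298 → d = 149 px.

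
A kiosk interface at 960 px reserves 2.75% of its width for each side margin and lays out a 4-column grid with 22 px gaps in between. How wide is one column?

210.3 px

Margins: 2.75% × 960 = 26.4 px each, so content = 960 − 52.8 = 907.2 px.
Subtracting 3 gaps of 22 leaves 841.2 for 4 columns, so c = 210.3 px.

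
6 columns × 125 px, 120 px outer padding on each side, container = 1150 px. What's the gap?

32 px

Inside the margins: 1150 − 240 = 910 px.
6 columns take 6·125 = 750 px; remaining 160 splits into 5 gaps.
g = 160 / 5 = 32 px.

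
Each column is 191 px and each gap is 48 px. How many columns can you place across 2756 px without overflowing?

11 columns

Each extra column adds 191 + 48 = 239 px.
(2756 + 48) / 239 = 11.73, so 11 columns fit.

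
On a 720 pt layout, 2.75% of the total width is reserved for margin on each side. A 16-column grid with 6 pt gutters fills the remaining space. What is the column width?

Margins: 2.75% × 720 = 19.8 pt each, so content = 720 − 39.6 = 680.4 pt.
16 columns + 15 gutters: 16c + 15·6 = 680.4.
16c = 680.4 − 90 = 590.4, so c = 36.9 pt.

36.9 pt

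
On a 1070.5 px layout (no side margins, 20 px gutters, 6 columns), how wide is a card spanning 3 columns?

525.25 px

1070.5 − 5·20 = 970.5; ÷6 gives c = 161.75 px.
Span of 3: 3·161.75 + 2·20 = 485.25 + 40 = 525.25 px.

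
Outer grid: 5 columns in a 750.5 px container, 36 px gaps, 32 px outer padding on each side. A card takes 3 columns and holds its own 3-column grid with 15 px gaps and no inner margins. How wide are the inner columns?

Inside the margins: 750.5 − 64 = 686.5 px.
5 columns + 4 gaps: 5c + 4·36 = 686.5.
5c = 686.5 − 144 = 542.5, so c = 108.5 px.
3 columns plus 2 gaps: 325.5 + 72 = 397.5 px.
3 columns + 2 gaps: 3d + 2·15 = 397.5.
3d = 397.5 − 30 = 367.5, so d = 122.5 px.

122.5 px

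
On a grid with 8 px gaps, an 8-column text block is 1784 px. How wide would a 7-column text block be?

Subtracting 7 gaps of 8 leaves 1728 for 8 columns, so c = 216 px.
7 columns plus 6 gaps: 1512 + 48 = 1560 px.

1560 px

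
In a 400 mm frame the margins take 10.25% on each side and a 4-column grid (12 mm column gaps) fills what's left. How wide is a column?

Margins: 10.25% × 400 = 41 mm each, so content = 400 − 82 = 318 mm.
Subtracting 3 column gaps of 12 leaves 282 for 4 columns, so c = 70.5 mm.

70.5 mm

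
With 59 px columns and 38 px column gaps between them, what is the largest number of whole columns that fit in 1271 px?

Each extra column adds 59 + 38 = 97 px.
(1271 + 38) / 97 = 13.49, so 13 columns fit.

13 columns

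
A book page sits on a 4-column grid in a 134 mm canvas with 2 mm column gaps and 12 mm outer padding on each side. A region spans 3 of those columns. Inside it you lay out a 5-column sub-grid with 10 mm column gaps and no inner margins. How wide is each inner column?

Inside the margins: 134 − 24 = 110 mm.
Subtracting 3 column gaps of 2 leaves 104 for 4 columns, so c = 26 mm.
3-column span = 3·26 + 2·2 = 82 mm.
5d + 4·10 = 82 → 5d = 42 → d = 8.4 mm.

8.4 mm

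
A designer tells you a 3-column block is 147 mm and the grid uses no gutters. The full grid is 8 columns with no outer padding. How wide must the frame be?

With no gutters, each column is 147/3 = 49 mm.
Summing: 392 = 392 mm.

392 mm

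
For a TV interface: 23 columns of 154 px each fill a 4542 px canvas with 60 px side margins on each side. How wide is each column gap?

40 px

Subtract both margins: 4542 − 2·60 = 4422 px.
23·154 + 22g = 4422 → 22g = 880 → g = 40 px.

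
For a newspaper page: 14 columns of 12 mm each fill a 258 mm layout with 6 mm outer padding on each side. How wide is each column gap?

Take off 12 mm of margins, leaving 246 mm.
Columns use 168 mm, leaving 78 mm across 13 column gaps = 6 mm each.

6 mm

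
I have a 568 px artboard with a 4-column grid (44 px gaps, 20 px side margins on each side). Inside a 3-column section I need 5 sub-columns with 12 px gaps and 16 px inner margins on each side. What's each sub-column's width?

Take off 40 px of margins, leaving 528 px.
4c + 3·44 = 528 → 4c = 396 → c = 99 px.
3-column span = 3·99 + 2·44 = 385 px.
Inner content = 385 − 2·16 = 353 px.
Subtracting 4 gaps of 12 leaves 305 for 5 columns, so d = 61 px.

61 px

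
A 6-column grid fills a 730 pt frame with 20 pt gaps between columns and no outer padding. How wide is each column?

730 − 5·20 = 630; ÷6 gives c = 105 pt.

105 pt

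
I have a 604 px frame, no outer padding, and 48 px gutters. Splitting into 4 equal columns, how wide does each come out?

4c + 3·48 = 604 → 4c = 460 → c = 115 px.

115 px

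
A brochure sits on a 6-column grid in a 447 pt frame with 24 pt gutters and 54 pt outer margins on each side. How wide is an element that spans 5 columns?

278.5 pt

Take off 108 pt of margins, leaving 339 pt.
6c + 5·24 = 339 → 6c = 219 → c = 36.5 pt.
5-column span = 5·36.5 + 4·24 = 278.5 pt.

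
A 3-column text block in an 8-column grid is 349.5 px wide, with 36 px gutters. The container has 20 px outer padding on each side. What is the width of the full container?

3c + 2·36 = 349.5 → 3c = 277.5 → c = 92.5 px.
Adding margins, columns and gutters: 40 + 740 + 252 = 1032 px.

1032 px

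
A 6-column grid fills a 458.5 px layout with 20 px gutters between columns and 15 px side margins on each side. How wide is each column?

Take off 30 px of margins, leaving 428.5 px.
Subtracting 5 gutters of 20 leaves 328.5 for 6 columns, so c = 54.75 px.

54.75 px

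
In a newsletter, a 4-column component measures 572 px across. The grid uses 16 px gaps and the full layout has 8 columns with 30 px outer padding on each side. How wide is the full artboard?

4c + 3·16 = 572 → 4c = 524 → c = 131 px.
Total width: 2·30 + 8·131 + 7·16 = 1220 px.

1220 px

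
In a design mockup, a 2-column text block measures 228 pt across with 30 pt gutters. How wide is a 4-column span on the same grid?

2 columns + 1 gutter: 2c + 1·30 = 228.
2c = 228 − 30 = 198, so c = 99 pt.
Span of 4: 4·99 + 3·30 = 396 + 90 = 486 pt.

486 pt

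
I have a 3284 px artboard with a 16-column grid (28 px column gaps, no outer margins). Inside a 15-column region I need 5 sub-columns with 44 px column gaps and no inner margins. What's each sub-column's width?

580.2 px

3284 − 15·28 = 2864; ÷16 gives c = 179 px.
15-column span = 15·179 + 14·28 = 3077 px.
5 columns + 4 column gaps: 5d + 4·44 = 3077.
5d = 3077 − 176 = 2901, so d = 580.2 px.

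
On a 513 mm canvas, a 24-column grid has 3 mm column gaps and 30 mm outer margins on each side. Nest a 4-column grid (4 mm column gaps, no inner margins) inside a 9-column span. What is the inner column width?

39 mm

Subtract both margins: 513 − 2·30 = 453 mm.
Subtracting 23 column gaps of 3 leaves 384 for 24 columns, so c = 16 mm.
Span of 9: 9·16 + 8·3 = 144 + 24 = 168 mm.
Subtracting 3 column gaps of 4 leaves 156 for 4 columns, so d = 39 mm.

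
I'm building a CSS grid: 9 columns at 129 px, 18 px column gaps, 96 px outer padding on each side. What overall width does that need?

Adding margins, columns and gutters: 192 + 1161 + 144 = 1497 px.

1497 px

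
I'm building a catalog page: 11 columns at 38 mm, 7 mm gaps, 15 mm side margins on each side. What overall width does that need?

518 mm

Adding margins, columns and gutters: 30 + 418 + 70 = 518 mm.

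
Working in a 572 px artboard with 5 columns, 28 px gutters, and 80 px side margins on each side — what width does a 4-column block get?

Content width = 572 − 2·80 = 412 px.
5 columns + 4 gutters: 5c + 4·28 = 412.
5c = 412 − 112 = 300, so c = 60 px.
4-column span = 4·60 + 3·28 = 324 px.

324 px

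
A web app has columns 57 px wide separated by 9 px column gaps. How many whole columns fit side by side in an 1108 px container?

k columns need k·57 + (k−1)·9 = k·66 − 9.
k·66 − 9 ≤ 1108 → k ≤ 1117 / 66 ≈ 16.92, so k = 16.

16 columns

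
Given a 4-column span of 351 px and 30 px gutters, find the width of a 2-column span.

160.5 px

351 − 3·30 = 261; ÷4 gives c = 65.25 px.
2 columns plus 1 gutter: 130.5 + 30 = 160.5 px.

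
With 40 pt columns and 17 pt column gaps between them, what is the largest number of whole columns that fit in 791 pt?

k columns need k·40 + (k−1)·17 = k·57 − 17.
k·57 − 17 ≤ 791 → k ≤ 808 / 57 ≈ 14.18, so k = 14.

14 columns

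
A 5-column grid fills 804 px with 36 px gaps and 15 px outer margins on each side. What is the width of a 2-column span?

288 px

Subtract both margins: 804 − 2·15 = 774 px.
5 columns + 4 gaps: 5c + 4·36 = 774.
5c = 774 − 144 = 630, so c = 126 px.
2 columns plus 1 gap: 252 + 36 = 288 px.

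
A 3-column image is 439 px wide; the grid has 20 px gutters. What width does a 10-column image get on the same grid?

439 − 2·20 = 399; ÷3 gives c = 133 px.
Span of 10: 10·133 + 9·20 = 1330 + 180 = 1510 px.

1510 px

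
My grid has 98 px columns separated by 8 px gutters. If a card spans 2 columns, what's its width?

Span of 2: 2·98 + 1·8 = 196 + 8 = 204 px.

204 px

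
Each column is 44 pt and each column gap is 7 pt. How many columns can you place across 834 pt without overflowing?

k columns need k·44 + (k−1)·7 = k·51 − 7.
k·51 − 7 ≤ 834 → k ≤ 841 / 51 ≈ 16.49, so k = 16.

16 columns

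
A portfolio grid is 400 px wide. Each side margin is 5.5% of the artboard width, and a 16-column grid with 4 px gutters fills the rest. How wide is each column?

400 × (1 − 2·5.5%) = 400 × 89% = 356 px for the columns.
16 columns + 15 gutters: 16c + 15·4 = 356.
16c = 356 − 60 = 296, so c = 18.5 px.

18.5 px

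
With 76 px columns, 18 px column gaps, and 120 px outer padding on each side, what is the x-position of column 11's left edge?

1060 px

Before column 11: the margin + 10 columns + 10 column gaps.
Offset = 120 + 10·(76 + 18) = 120 + 940 = 1060 px.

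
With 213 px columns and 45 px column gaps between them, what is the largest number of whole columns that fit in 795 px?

3 columns

Each extra column adds 213 + 45 = 258 px.
(795 + 45) / 258 = 3.26, so 3 columns fit.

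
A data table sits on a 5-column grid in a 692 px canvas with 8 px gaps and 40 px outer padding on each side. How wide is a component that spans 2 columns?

240 px

Subtract both margins: 692 − 2·40 = 612 px.
612 − 4·8 = 580; ÷5 gives c = 116 px.
2-column span = 2·116 + 1·8 = 240 px.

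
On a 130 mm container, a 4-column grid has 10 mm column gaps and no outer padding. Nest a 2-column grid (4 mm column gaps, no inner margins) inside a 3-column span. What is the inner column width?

4c + 3·10 = 130 → 4c = 100 → c = 25 mm.
Span of 3: 3·25 + 2·10 = 75 + 20 = 95 mm.
95 − 1·4 = 91; ÷2 gives d = 45.5 mm.

45.5 mm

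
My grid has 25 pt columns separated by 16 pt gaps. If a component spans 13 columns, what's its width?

13-column span = 13·25 + 12·16 = 517 pt.

517 pt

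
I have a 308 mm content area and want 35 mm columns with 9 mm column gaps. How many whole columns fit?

7 columns: 7·35 + 6·9 = 299 mm ≤ 308.
8 columns: 343 mm > 308. So 7.

7 columns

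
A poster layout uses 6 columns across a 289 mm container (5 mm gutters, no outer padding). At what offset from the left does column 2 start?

49 mm

289 − 5·5 = 264; ÷6 gives c = 44 mm.
No margin, so column 2 starts at 1·(column + gutter) = 1·49 = 49 mm.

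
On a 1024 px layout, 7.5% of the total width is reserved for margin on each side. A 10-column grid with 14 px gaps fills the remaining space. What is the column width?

Each margin = 7.5% of 1024 = 76.8 px; content = 1024 − 2·76.8 = 870.4 px.
10c + 9·14 = 870.4 → 10c = 744.4 → c = 74.44 px.

74.44 px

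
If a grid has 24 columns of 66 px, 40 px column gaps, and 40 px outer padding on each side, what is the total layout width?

Layout = 2·40 + 24·66 + 23·40 = 80 + 1584 + 920 = 2584 px.

2584 px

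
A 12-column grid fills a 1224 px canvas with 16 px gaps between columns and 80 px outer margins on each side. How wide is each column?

Subtract both margins: 1224 − 2·80 = 1064 px.
12 columns + 11 gaps: 12c + 11·16 = 1064.
12c = 1064 − 176 = 888, so c = 74 px.

74 px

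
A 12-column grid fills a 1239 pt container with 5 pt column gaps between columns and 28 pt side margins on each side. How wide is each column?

Content width = 1239 − 2·28 = 1183 pt.
12c + 11·5 = 1183 → 12c = 1128 → c = 94 pt.

94 pt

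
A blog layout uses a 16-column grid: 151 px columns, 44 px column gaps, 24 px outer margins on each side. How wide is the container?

Adding margins, columns and gutters: 48 + 2416 + 660 = 3124 px.

3124 px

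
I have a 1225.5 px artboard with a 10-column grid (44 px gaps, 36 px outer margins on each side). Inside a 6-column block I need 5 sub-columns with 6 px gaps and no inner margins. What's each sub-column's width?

Take off 72 px of margins, leaving 1153.5 px.
Subtracting 9 gaps of 44 leaves 757.5 for 10 columns, so c = 75.75 px.
Span of 6: 6·75.75 + 5·44 = 454.5 + 220 = 674.5 px.
Subtracting 4 gaps of 6 leaves 650.5 for 5 columns, so d = 130.1 px.

130.1 px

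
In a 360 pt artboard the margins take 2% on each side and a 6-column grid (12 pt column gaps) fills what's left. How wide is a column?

Each margin = 2% of 360 = 7.2 pt; content = 360 − 2·7.2 = 345.6 pt.
6 columns + 5 column gaps: 6c + 5·12 = 345.6.
6c = 345.6 − 60 = 285.6, so c = 47.6 pt.

47.6 pt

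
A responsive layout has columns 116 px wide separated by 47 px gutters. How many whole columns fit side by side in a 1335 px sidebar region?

k columns need k·116 + (k−1)·47 = k·163 − 47.
k·163 − 47 ≤ 1335 → k ≤ 1382 / 163 ≈ 8.48, so k = 8.

8 columns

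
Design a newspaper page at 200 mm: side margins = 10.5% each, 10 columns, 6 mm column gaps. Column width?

10.4 mm

Each margin = 10.5% of 200 = 21 mm; content = 200 − 2·21 = 158 mm.
10 columns + 9 column gaps: 10c + 9·6 = 158.
10c = 158 − 54 = 104, so c = 10.4 mm.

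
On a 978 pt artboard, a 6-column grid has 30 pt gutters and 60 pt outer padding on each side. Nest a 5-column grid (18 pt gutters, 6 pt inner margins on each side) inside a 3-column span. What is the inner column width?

66 pt

Outer content = 978 − 2·60 = 858 pt.
6 columns + 5 gutters: 6c + 5·30 = 858.
6c = 858 − 150 = 708, so c = 118 pt.
3-column span = 3·118 + 2·30 = 414 pt.
Inner content = 414 − 2·6 = 402 pt.
5d + 4·18 = 402 → 5d = 330 → d = 66 pt.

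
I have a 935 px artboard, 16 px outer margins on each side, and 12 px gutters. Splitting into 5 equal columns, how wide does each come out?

171 px

Content width = 935 − 2·16 = 903 px.
Subtracting 4 gutters of 12 leaves 855 for 5 columns, so c = 171 px.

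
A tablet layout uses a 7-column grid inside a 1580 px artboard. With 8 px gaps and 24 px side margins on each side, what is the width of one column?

212 px

Subtract both margins: 1580 − 2·24 = 1532 px.
7c + 6·8 = 1532 → 7c = 1484 → c = 212 px.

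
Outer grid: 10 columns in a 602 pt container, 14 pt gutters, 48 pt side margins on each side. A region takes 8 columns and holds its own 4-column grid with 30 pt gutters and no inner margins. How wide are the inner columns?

78 pt

Subtract both margins: 602 − 2·48 = 506 pt.
10 columns + 9 gutters: 10c + 9·14 = 506.
10c = 506 − 126 = 380, so c = 38 pt.
8-column span = 8·38 + 7·14 = 402 pt.
402 − 3·30 = 312; ÷4 gives d = 78 pt.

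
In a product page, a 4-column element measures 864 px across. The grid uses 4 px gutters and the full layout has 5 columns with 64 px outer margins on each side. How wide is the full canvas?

1209 px

Subtracting 3 gutters of 4 leaves 852 for 4 columns, so c = 213 px.
Total width: 2·64 + 5·213 + 4·4 = 1209 px.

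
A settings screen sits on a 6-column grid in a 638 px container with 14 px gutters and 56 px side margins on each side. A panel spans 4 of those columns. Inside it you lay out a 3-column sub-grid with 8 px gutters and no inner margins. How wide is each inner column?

Inside the margins: 638 − 112 = 526 px.
6c + 5·14 = 526 → 6c = 456 → c = 76 px.
Span of 4: 4·76 + 3·14 = 304 + 42 = 346 px.
3 columns + 2 gutters: 3d + 2·8 = 346.
3d = 346 − 16 = 330, so d = 110 px.

110 px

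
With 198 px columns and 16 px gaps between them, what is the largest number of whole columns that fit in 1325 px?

6 columns

Each extra column adds 198 + 16 = 214 px.
(1325 + 16) / 214 = 6.27, so 6 columns fit.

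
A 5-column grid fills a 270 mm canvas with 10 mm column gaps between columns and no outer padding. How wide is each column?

46 mm

270 − 4·10 = 230; ÷5 gives c = 46 mm.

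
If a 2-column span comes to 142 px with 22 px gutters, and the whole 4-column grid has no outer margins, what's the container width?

306 px

142 − 1·22 = 120; ÷2 gives c = 60 px.
Summing: 240 + 66 = 306 px.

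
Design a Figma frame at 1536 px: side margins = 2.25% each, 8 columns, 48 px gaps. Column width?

141.36 px

1536 × (1 − 2·2.25%) = 1536 × 95.5% = 1466.88 px for the columns.
8 columns + 7 gaps: 8c + 7·48 = 1466.88.
8c = 1466.88 − 336 = 1130.88, so c = 141.36 px.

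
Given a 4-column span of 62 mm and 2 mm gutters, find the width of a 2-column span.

30 mm

62 − 3·2 = 56; ÷4 gives c = 14 mm.
2 columns plus 1 gutter: 28 + 2 = 30 mm.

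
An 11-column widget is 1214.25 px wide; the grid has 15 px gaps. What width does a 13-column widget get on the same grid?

11c + 10·15 = 1214.25 → 11c = 1064.25 → c = 96.75 px.
13 columns plus 12 gaps: 1257.75 + 180 = 1437.75 px.

1437.75 px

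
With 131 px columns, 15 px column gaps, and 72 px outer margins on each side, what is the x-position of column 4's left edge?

510 px

Each column+gutter stride is 146 px; 3 of them past the 72 px margin is 72 + 438 = 510 px.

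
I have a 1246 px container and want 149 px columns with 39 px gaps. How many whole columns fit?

Each extra column adds 149 + 39 = 188 px.
(1246 + 39) / 188 = 6.84, so 6 columns fit.

6 columns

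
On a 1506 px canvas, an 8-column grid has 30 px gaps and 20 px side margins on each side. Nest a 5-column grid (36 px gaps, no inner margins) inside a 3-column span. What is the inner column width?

Subtract both margins: 1506 − 2·20 = 1466 px.
1466 − 7·30 = 1256; ÷8 gives c = 157 px.
3-column span = 3·157 + 2·30 = 531 px.
Subtracting 4 gaps of 36 leaves 387 for 5 columns, so d = 77.4 px.

77.4 px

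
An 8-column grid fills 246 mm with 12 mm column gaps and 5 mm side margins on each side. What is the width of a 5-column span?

143 mm

Inside the margins: 246 − 10 = 236 mm.
8 columns + 7 column gaps: 8c + 7·12 = 236.
8c = 236 − 84 = 152, so c = 19 mm.
5 columns plus 4 column gaps: 95 + 48 = 143 mm.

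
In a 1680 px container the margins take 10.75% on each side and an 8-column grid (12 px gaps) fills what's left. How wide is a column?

154.35 px

Each margin = 10.75% of 1680 = 180.6 px; content = 1680 − 2·180.6 = 1318.8 px.
Subtracting 7 gaps of 12 leaves 1234.8 for 8 columns, so c = 154.35 px.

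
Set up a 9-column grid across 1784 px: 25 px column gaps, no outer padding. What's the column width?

9c + 8·25 = 1784 → 9c = 1584 → c = 176 px.

176 px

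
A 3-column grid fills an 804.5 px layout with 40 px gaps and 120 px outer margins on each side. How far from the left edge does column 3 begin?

523 px

Inside the margins: 804.5 − 240 = 564.5 px.
3 columns + 2 gaps: 3c + 2·40 = 564.5.
3c = 564.5 − 80 = 484.5, so c = 161.5 px.
Each column+gutter stride is 201.5 px; 2 of them past the 120 px margin is 120 + 403 = 523 px.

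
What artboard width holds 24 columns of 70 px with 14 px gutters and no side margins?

2002 px

Summing: 1680 + 322 = 2002 px.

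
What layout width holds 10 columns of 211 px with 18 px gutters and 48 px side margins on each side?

2368 px

Adding margins, columns and gutters: 96 + 2110 + 162 = 2368 px.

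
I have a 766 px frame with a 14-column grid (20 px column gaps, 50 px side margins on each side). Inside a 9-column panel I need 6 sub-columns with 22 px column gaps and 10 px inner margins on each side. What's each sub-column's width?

48.5 px

Outer content = 766 − 2·50 = 666 px.
14 columns + 13 column gaps: 14c + 13·20 = 666.
14c = 666 − 260 = 406, so c = 29 px.
9 columns plus 8 column gaps: 261 + 160 = 421 px.
Inner content = 421 − 2·10 = 401 px.
6d + 5·22 = 401 → 6d = 291 → d = 48.5 px.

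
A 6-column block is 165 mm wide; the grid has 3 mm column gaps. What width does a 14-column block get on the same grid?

6 columns + 5 column gaps: 6c + 5·3 = 165.
6c = 165 − 15 = 150, so c = 25 mm.
14-column span = 14·25 + 13·3 = 389 mm.

389 mm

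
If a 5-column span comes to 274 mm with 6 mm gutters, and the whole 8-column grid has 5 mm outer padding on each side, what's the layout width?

5 columns + 4 gutters: 5c + 4·6 = 274.
5c = 274 − 24 = 250, so c = 50 mm.
Layout = 2·5 + 8·50 + 7·6 = 10 + 400 + 42 = 452 mm.

452 mm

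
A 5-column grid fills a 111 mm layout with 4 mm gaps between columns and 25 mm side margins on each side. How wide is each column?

Inside the margins: 111 − 50 = 61 mm.
5c + 4·4 = 61 → 5c = 45 → c = 9 mm.

9 mm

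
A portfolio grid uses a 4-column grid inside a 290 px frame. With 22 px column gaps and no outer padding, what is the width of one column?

4 columns + 3 column gaps: 4c + 3·22 = 290.
4c = 290 − 66 = 224, so c = 56 px.

56 px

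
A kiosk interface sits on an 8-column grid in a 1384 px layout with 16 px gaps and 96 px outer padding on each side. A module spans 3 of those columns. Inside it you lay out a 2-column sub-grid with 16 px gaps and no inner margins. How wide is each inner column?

Subtract both margins: 1384 − 2·96 = 1192 px.
Subtracting 7 gaps of 16 leaves 1080 for 8 columns, so c = 135 px.
3 columns plus 2 gaps: 405 + 32 = 437 px.
Subtracting 1 gap of 16 leaves 421 for 2 columns, so d = 210.5 px.

210.5 px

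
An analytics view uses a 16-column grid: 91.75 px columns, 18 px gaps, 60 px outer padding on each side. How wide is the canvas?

1858 px

Total width: 2·60 + 16·91.75 + 15·18 = 1858 px.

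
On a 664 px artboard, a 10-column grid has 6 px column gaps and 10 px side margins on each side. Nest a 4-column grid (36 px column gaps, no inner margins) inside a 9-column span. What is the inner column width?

117.75 px

Outer content = 664 − 2·10 = 644 px.
Subtracting 9 column gaps of 6 leaves 590 for 10 columns, so c = 59 px.
9-column span = 9·59 + 8·6 = 579 px.
Subtracting 3 column gaps of 36 leaves 471 for 4 columns, so d = 117.75 px.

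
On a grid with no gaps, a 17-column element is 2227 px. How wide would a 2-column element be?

262 px

2227 / 17 = 131 px per column.
With no gaps, 2 columns span 2·131 = 262 px.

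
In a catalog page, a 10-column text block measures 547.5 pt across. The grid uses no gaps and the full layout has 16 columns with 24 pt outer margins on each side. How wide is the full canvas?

924 pt

10c = 547.5 → c = 54.75 pt.
Summing: 48 + 876 = 924 pt.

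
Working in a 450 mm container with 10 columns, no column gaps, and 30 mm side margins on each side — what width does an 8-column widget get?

Take off 60 mm of margins, leaving 390 mm.
10c = 390 → c = 39 mm.
8-column span = 8·39 = 312 mm.

312 mm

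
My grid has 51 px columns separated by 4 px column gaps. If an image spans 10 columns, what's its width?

10-column span = 10·51 + 9·4 = 546 px.

546 px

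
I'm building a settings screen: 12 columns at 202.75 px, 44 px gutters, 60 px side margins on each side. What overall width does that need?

Container = 2·60 + 12·202.75 + 11·44 = 120 + 2433 + 484 = 3037 px.

3037 px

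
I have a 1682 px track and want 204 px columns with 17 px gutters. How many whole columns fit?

k columns need k·204 + (k−1)·17 = k·221 − 17.
k·221 − 17 ≤ 1682 → k ≤ 1699 / 221 ≈ 7.69, so k = 7.

7 columns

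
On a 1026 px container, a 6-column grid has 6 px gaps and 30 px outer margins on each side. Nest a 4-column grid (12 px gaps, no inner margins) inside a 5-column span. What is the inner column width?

192 px

Subtract both margins: 1026 − 2·30 = 966 px.
Subtracting 5 gaps of 6 leaves 936 for 6 columns, so c = 156 px.
5 columns plus 4 gaps: 780 + 24 = 804 px.
804 − 3·12 = 768; ÷4 gives d = 192 px.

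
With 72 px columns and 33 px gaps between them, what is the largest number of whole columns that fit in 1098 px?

10 columns

k columns need k·72 + (k−1)·33 = k·105 − 33.
k·105 − 33 ≤ 1098 → k ≤ 1131 / 105 ≈ 10.77, so k = 10.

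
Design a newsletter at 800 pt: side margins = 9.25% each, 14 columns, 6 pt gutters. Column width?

800 × (1 − 2·9.25%) = 800 × 81.5% = 652 pt for the columns.
Subtracting 13 gutters of 6 leaves 574 for 14 columns, so c = 41 pt.

41 pt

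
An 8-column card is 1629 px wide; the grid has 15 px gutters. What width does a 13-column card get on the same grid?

1629 − 7·15 = 1524; ÷8 gives c = 190.5 px.
Span of 13: 13·190.5 + 12·15 = 2476.5 + 180 = 2656.5 px.

2656.5 px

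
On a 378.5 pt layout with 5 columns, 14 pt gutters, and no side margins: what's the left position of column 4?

235.5 pt

Subtracting 4 gutters of 14 leaves 322.5 for 5 columns, so c = 64.5 pt.
Before column 4: 3 columns + 3 gutters.
Offset = 3·(64.5 + 14) = 3·78.5 = 235.5 pt.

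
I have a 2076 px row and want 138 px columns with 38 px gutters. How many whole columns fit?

12 columns

k columns need k·138 + (k−1)·38 = k·176 − 38.
k·176 − 38 ≤ 2076 → k ≤ 2114 / 176 ≈ 12.01, so k = 12.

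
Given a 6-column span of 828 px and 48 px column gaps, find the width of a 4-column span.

6 columns + 5 column gaps: 6c + 5·48 = 828.
6c = 828 − 240 = 588, so c = 98 px.
4-column span = 4·98 + 3·48 = 536 px.

536 px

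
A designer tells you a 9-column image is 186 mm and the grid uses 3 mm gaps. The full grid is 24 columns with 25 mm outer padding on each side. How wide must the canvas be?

186 − 8·3 = 162; ÷9 gives c = 18 mm.
Canvas = 2·25 + 24·18 + 23·3 = 50 + 432 + 69 = 551 mm.

551 mm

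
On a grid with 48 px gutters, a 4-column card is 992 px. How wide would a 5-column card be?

992 − 3·48 = 848; ÷4 gives c = 212 px.
5-column span = 5·212 + 4·48 = 1252 px.

1252 px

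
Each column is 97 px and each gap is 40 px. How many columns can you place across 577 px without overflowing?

4 columns

Each extra column adds 97 + 40 = 137 px.
(577 + 40) / 137 = 4.50, so 4 columns fit.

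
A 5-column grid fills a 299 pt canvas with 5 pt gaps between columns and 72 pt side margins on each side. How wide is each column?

Inside the margins: 299 − 144 = 155 pt.
Subtracting 4 gaps of 5 leaves 135 for 5 columns, so c = 27 pt.

27 pt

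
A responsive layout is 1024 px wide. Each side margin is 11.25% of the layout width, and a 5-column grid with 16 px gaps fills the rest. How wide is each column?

145.92 px

1024 × (1 − 2·11.25%) = 1024 × 77.5% = 793.6 px for the columns.
5c + 4·16 = 793.6 → 5c = 729.6 → c = 145.92 px.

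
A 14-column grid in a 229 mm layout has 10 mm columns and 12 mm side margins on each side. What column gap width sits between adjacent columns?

5 mm

Subtract both margins: 229 − 2·12 = 205 mm.
14·10 + 13g = 205 → 13g = 65 → g = 5 mm.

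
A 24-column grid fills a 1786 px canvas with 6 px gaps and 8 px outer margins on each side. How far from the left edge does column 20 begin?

1414 px

Content = 1786 − 2·8 = 1770 px.
24c + 23·6 = 1770 → 24c = 1632 → c = 68 px.
Before column 20: the margin + 19 columns + 19 gaps.
Offset = 8 + 19·(68 + 6) = 8 + 1406 = 1414 px.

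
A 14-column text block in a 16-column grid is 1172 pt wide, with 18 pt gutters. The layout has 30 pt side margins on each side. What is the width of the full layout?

1402 pt

14 columns + 13 gutters: 14c + 13·18 = 1172.
14c = 1172 − 234 = 938, so c = 67 pt.
Total width: 2·30 + 16·67 + 15·18 = 1402 pt.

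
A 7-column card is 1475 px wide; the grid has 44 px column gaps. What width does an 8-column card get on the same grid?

7 columns + 6 column gaps: 7c + 6·44 = 1475.
7c = 1475 − 264 = 1211, so c = 173 px.
8 columns plus 7 column gaps: 1384 + 308 = 1692 px.

1692 px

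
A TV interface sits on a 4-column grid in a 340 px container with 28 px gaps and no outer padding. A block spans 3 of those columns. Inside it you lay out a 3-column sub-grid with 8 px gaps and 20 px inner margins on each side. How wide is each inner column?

Subtracting 3 gaps of 28 leaves 256 for 4 columns, so c = 64 px.
Span of 3: 3·64 + 2·28 = 192 + 56 = 248 px.
Inner content = 248 − 2·20 = 208 px.
3 columns + 2 gaps: 3d + 2·8 = 208.
3d = 208 − 16 = 192, so d = 64 px.

64 px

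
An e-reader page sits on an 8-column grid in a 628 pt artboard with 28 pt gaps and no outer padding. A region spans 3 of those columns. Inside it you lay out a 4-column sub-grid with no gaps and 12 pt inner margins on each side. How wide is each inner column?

48.5 pt

8c + 7·28 = 628 → 8c = 432 → c = 54 pt.
3 columns plus 2 gaps: 162 + 56 = 218 pt.
Inner content = 218 − 2·12 = 194 pt.
With no gaps, each column is 194/4 = 48.5 pt.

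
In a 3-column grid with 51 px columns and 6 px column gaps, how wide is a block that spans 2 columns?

2 columns plus 1 column gap: 102 + 6 = 108 px.

108 px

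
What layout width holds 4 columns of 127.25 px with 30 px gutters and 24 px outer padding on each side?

647 px

Adding margins, columns and gutters: 48 + 509 + 90 = 647 px.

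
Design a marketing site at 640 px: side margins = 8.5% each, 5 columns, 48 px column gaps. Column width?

Each margin = 8.5% of 640 = 54.4 px; content = 640 − 2·54.4 = 531.2 px.
5c + 4·48 = 531.2 → 5c = 339.2 → c = 67.84 px.

67.84 px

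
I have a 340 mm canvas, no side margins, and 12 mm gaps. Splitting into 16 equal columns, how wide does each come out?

10 mm

340 − 15·12 = 160; ÷16 gives c = 10 mm.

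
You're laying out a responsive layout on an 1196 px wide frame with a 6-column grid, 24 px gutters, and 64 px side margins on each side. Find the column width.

Take off 128 px of margins, leaving 1068 px.
Subtracting 5 gutters of 24 leaves 948 for 6 columns, so c = 158 px.

158 px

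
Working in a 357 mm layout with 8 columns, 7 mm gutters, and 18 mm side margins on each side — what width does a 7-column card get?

Inside the margins: 357 − 36 = 321 mm.
8c + 7·7 = 321 → 8c = 272 → c = 34 mm.
7-column span = 7·34 + 6·7 = 280 mm.

280 mm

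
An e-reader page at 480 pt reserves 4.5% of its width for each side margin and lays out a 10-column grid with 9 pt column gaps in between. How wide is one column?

35.58 pt

Each margin = 4.5% of 480 = 21.6 pt; content = 480 − 2·21.6 = 436.8 pt.
Subtracting 9 column gaps of 9 leaves 355.8 for 10 columns, so c = 35.58 pt.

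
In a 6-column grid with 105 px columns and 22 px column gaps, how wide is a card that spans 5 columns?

613 px

5 columns plus 4 column gaps: 525 + 88 = 613 px.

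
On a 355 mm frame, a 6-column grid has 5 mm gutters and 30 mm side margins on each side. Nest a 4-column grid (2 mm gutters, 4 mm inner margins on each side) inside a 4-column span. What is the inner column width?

45.25 mm

Inside the margins: 355 − 60 = 295 mm.
6 columns + 5 gutters: 6c + 5·5 = 295.
6c = 295 − 25 = 270, so c = 45 mm.
4-column span = 4·45 + 3·5 = 195 mm.
Inner content = 195 − 2·4 = 187 mm.
4 columns + 3 gutters: 4d + 3·2 = 187.
4d = 187 − 6 = 181, so d = 45.25 mm.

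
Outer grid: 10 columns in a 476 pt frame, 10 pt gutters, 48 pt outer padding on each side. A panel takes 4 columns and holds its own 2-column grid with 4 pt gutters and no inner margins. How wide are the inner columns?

Subtract both margins: 476 − 2·48 = 380 pt.
10c + 9·10 = 380 → 10c = 290 → c = 29 pt.
4-column span = 4·29 + 3·10 = 146 pt.
Subtracting 1 gutter of 4 leaves 142 for 2 columns, so d = 71 pt.

71 pt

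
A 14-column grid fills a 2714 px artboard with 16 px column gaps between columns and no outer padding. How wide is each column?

179 px

14 columns + 13 column gaps: 14c + 13·16 = 2714.
14c = 2714 − 208 = 2506, so c = 179 px.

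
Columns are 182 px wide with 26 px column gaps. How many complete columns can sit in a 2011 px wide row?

9 columns

k columns need k·182 + (k−1)·26 = k·208 − 26.
k·208 − 26 ≤ 2011 → k ≤ 2037 / 208 ≈ 9.79, so k = 9.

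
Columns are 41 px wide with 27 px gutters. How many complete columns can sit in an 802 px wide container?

12 columns: 12·41 + 11·27 = 789 px ≤ 802.
13 columns: 857 px > 802. So 12.

12 columns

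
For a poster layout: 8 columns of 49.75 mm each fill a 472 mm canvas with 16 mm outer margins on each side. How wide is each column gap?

6 mm

Subtract both margins: 472 − 2·16 = 440 mm.
Columns use 398 mm, leaving 42 mm across 7 column gaps = 6 mm each.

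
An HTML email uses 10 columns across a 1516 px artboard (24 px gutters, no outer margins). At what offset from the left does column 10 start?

1386 px

10 columns + 9 gutters: 10c + 9·24 = 1516.
10c = 1516 − 216 = 1300, so c = 130 px.
No margin, so column 10 starts at 9·(column + gutter) = 9·154 = 1386 px.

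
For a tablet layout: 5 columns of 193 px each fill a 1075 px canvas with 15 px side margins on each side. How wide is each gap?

20 px

Inside the margins: 1075 − 30 = 1045 px.
Columns use 965 px, leaving 80 px across 4 gaps = 20 px each.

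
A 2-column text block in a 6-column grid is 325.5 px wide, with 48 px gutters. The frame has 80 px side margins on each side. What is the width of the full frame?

1232.5 px

2 columns + 1 gutter: 2c + 1·48 = 325.5.
2c = 325.5 − 48 = 277.5, so c = 138.75 px.
Adding margins, columns and gutters: 160 + 832.5 + 240 = 1232.5 px.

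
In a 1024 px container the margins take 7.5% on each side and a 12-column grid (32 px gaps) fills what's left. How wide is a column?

43.2 px

Each margin = 7.5% of 1024 = 76.8 px; content = 1024 − 2·76.8 = 870.4 px.
12 columns + 11 gaps: 12c + 11·32 = 870.4.
12c = 870.4 − 352 = 518.4, so c = 43.2 px.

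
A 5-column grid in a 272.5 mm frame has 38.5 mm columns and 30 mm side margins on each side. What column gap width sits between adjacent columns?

5 mm

Content width = 272.5 − 2·30 = 212.5 mm.
5·38.5 + 4g = 212.5 → 4g = 20 → g = 5 mm.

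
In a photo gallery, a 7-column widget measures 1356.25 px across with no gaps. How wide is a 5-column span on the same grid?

With no gaps, each column is 1356.25/7 = 193.75 px.
5-column span = 5·193.75 = 968.75 px.

968.75 px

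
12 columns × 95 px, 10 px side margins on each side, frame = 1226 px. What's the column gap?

Inside the margins: 1226 − 20 = 1206 px.
12·95 + 11g = 1206 → 11g = 66 → g = 6 px.

6 px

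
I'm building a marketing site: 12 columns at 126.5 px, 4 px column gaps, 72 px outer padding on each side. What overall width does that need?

1706 px

Total width: 2·72 + 12·126.5 + 11·4 = 1706 px.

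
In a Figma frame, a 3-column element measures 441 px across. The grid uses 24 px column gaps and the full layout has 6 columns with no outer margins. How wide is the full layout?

3 columns + 2 column gaps: 3c + 2·24 = 441.
3c = 441 − 48 = 393, so c = 131 px.
Layout = 6·131 + 5·24 = 786 + 120 = 906 px.

906 px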